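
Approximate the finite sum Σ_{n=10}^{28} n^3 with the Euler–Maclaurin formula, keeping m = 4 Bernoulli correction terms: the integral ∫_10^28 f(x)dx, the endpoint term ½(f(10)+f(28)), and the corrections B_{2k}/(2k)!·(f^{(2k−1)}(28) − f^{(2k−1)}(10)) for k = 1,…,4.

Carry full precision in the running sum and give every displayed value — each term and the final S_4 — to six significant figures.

S_4 ≈ 162811

The integral term ∫_10^28 x^3 dx = 151164.
Endpoint term: (f(10) + f(28))/2 = (1000.00 + 21952.0)/2 = 11476.0.
Integral + boundary = 162640.
Correction k=1: B_{2}/2! · (f^{(1)}(28) − f^{(1)}(10)) = 1/12 · (2352.00 − 300.000) = 171.000.
Running total after k=1: 162811.
Correction k=2: B_{4}/4! · (f^{(3)}(28) − f^{(3)}(10)) = −1/720 · (6.00000 − 6.00000) = 0.00000.
Running total after k=2: 162811.
Correction k=3: B_{6}/6! · (f^{(5)}(28) − f^{(5)}(10)) = 1/30240 · (0.00000 − 0.00000) = 0.00000.
Running total after k=3: 162811.
Correction k=4: B_{8}/8! · (f^{(7)}(28) − f^{(7)}(10)) = −1/1209600 · (0.00000 − 0.00000) = 0.00000.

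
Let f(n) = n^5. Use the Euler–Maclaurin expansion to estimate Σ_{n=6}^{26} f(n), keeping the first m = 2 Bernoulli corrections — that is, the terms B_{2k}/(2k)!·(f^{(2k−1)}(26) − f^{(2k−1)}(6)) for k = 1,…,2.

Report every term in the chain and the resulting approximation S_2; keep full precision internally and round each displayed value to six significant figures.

Integral: ∫_6^26 x^5 dx = 5.14782e+07.
Endpoint term: (f(6) + f(26))/2 = (7776.00 + 1.18814e+07)/2 = 5.94458e+06.
Running total after boundary: 5.74228e+07.
Order-1 term: 1/12 · (2.28488e+06 − 6480.00) = 189867.
Running total after k=1: 5.76126e+07.
Order-2 term: −1/720 · (40560.0 − 2160.00) = -53.3333.

S_2 ≈ 5.76126e+07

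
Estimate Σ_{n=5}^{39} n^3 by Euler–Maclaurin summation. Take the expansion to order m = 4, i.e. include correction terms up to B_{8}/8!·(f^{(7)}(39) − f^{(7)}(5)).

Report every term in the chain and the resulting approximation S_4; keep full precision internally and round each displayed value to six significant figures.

The integral term ∫_5^39 x^3 dx = 578204.
½[f(5) + f(39)] = ½[125.000 + 59319.0] = 29722.0.
Running total after boundary: 607926.
k=1: B_{2}/(2)! × [f^{(1)}(39) − f^{(1)}(5)] = 1/12 × (4563.00 − 75.0000) = 374.000.
Running total after k=1: 608300.
k=2: B_{4}/(4)! × [f^{(3)}(39) − f^{(3)}(5)] = −1/720 × (6.00000 − 6.00000) = 0.00000.
Running total after k=2: 608300.
k=3: B_{6}/(6)! × [f^{(5)}(39) − f^{(5)}(5)] = 1/30240 × (0.00000 − 0.00000) = 0.00000.
Running total after k=3: 608300.
k=4: B_{8}/(8)! × [f^{(7)}(39) − f^{(7)}(5)] = −1/1209600 × (0.00000 − 0.00000) = 0.00000.

S_4 ≈ 608300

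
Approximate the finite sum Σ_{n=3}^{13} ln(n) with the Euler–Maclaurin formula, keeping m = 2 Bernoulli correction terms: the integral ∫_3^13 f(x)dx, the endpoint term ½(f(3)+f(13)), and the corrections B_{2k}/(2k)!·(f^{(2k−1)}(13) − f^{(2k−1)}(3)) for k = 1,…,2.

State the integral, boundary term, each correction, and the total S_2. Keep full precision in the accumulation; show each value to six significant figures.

∫_3^13 ln(x) dx evaluates to 20.0485.
½[f(3) + f(13)] = ½[1.09861 + 2.56495] = 1.83178.
So far: 21.8803.
Correction k=1: B_{2}/2! · (f^{(1)}(13) − f^{(1)}(3)) = 1/12 · (0.0769231 − 0.333333) = -0.0213675.
Running total after k=1: 21.8589.
Correction k=2: B_{4}/4! · (f^{(3)}(13) − f^{(3)}(3)) = −1/720 · (0.000910332 − 0.0740741) = 0.000101616.

S_2 ≈ 21.8590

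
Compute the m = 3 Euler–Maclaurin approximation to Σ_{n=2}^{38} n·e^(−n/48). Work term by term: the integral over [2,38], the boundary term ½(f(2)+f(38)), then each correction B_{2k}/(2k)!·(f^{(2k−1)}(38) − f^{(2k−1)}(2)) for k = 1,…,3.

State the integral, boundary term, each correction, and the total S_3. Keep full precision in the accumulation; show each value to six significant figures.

S_3 ≈ 441.202

∫_2^38 x·e^(−x/48) dx evaluates to 431.703.
½[f(2) + f(38)] = ½[1.91838 + 17.2174] = 9.56788.
So far: 441.271.
Correction k=1: B_{2}/2! · (f^{(1)}(38) − f^{(1)}(2)) = 1/12 · (0.0943935 − 0.919223) = -0.0687358.
Partial sum through k=1: 441.202.
Correction k=2: B_{4}/4! · (f^{(3)}(38) − f^{(3)}(2)) = −1/720 · (0.000434276 − 0.00123160) = 1.10739e-06.
Partial sum through k=2: 441.202.
Correction k=3: B_{6}/6! · (f^{(5)}(38) − f^{(5)}(2)) = 1/30240 · (3.59194e-07 − 8.95932e-07) = -1.77493e-11.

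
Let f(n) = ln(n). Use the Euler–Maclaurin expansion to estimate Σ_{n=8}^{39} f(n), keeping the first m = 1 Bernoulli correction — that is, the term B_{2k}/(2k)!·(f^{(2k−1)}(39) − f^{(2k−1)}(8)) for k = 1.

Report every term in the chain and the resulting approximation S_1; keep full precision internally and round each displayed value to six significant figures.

Integral: ∫_8^39 ln(x) dx = 95.2434.
Endpoint term: (f(8) + f(39))/2 = (2.07944 + 3.66356)/2 = 2.87150.
Running total after boundary: 98.1149.
Correction k=1: B_{2}/2! · (f^{(1)}(39) − f^{(1)}(8)) = 1/12 · (0.0256410 − 0.125000) = -0.00827991.

S_1 ≈ 98.1066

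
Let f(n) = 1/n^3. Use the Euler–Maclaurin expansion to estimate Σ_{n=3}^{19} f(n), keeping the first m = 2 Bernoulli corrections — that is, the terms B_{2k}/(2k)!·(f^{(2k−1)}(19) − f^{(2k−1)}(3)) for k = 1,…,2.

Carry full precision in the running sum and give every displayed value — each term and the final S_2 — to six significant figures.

The integral term ∫_3^19 1/x^3 dx = 0.0541705.
Boundary: ½(f(3) + f(19)) = ½(0.0370370 + 0.000145794) = 0.0185914.
So far: 0.0727619.
k=1: B_{2}/(2)! × [f^{(1)}(19) − f^{(1)}(3)] = 1/12 × (-2.30201e-05 − (-0.0370370)) = 0.00308450.
Running total after k=1: 0.0758464.
k=2: B_{4}/(4)! × [f^{(3)}(19) − f^{(3)}(3)] = −1/720 × (-1.27535e-06 − (-0.0823045)) = -0.000114310.

S_2 ≈ 0.0757321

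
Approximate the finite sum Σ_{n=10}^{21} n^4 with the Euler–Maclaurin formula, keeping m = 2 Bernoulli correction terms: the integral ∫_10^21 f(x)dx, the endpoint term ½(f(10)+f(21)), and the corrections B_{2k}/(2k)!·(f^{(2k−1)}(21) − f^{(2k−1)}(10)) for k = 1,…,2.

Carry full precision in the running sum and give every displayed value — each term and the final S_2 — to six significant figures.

S_2 ≈ 901814

Integral: ∫_10^21 x^4 dx = 796820.
Endpoint term: (f(10) + f(21))/2 = (10000.0 + 194481)/2 = 102240.
Integral + boundary = 899061.
k=1: B_{2}/(2)! × [f^{(1)}(21) − f^{(1)}(10)] = 1/12 × (37044.0 − 4000.00) = 2753.67.
Partial sum through k=1: 901814.
k=2: B_{4}/(4)! × [f^{(3)}(21) − f^{(3)}(10)] = −1/720 × (504.000 − 240.000) = -0.366667.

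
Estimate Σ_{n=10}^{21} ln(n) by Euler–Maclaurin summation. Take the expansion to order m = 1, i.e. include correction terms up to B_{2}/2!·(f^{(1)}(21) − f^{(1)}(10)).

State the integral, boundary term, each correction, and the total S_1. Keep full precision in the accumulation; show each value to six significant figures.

S_1 ≈ 32.5783

Integral: ∫_10^21 ln(x) dx = 29.9091.
½[f(10) + f(21)] = ½[2.30259 + 3.04452] = 2.67355.
Integral + boundary = 32.5827.
Order-1 term: 1/12 · (0.0476190 − 0.100000) = -0.00436508.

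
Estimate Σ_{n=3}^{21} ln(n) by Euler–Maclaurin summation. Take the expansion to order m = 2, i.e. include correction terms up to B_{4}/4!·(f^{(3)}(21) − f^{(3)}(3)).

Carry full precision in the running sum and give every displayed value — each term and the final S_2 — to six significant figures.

∫_3^21 ln(x) dx evaluates to 42.6391.
Boundary: ½(f(3) + f(21)) = ½(1.09861 + 3.04452) = 2.07157.
Integral + boundary = 44.7107.
Correction k=1: B_{2}/2! · (f^{(1)}(21) − f^{(1)}(3)) = 1/12 · (0.0476190 − 0.333333) = -0.0238095.
Running total after k=1: 44.6869.
Correction k=2: B_{4}/4! · (f^{(3)}(21) − f^{(3)}(3)) = −1/720 · (0.000215959 − 0.0740741) = 0.000102581.

S_2 ≈ 44.6870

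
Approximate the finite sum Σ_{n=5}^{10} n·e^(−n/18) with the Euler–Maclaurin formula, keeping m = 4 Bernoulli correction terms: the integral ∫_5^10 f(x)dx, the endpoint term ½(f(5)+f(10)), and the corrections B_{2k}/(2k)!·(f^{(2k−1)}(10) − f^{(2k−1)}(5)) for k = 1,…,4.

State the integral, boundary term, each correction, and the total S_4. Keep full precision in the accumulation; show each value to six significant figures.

∫_5^10 x·e^(−x/18) dx evaluates to 24.4188.
Endpoint term: (f(5) + f(10))/2 = (3.78733 + 5.73753)/2 = 4.76243.
So far: 29.1813.
Correction k=1: B_{2}/2! · (f^{(1)}(10) − f^{(1)}(5)) = 1/12 · (0.255002 − 0.547058) = -0.0243381.
After k=1: 29.1569.
Correction k=2: B_{4}/4! · (f^{(3)}(10) − f^{(3)}(5)) = −1/720 · (0.00432873 − 0.00636416) = 2.82699e-06.
After k=2: 29.1569.
Correction k=3: B_{6}/6! · (f^{(5)}(10) − f^{(5)}(5)) = 1/30240 · (2.42914e-05 − 3.40737e-05) = -3.23488e-10.
After k=3: 29.1569.
Correction k=4: B_{8}/8! · (f^{(7)}(10) − f^{(7)}(5)) = −1/1209600 · (1.08712e-07 − 1.49706e-07) = 3.38913e-14.

S_4 ≈ 29.1569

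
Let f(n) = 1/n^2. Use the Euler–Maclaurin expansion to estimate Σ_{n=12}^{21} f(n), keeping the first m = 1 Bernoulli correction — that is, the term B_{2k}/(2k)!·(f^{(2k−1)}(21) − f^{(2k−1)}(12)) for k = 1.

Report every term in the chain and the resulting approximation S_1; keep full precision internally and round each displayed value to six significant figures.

The integral term ∫_12^21 1/x^2 dx = 0.0357143.
Endpoint term: (f(12) + f(21))/2 = (0.00694444 + 0.00226757)/2 = 0.00460601.
So far: 0.0403203.
Order-1 term: 1/12 · (-0.000215959 − (-0.00115741)) = 7.84540e-05.

S_1 ≈ 0.0403987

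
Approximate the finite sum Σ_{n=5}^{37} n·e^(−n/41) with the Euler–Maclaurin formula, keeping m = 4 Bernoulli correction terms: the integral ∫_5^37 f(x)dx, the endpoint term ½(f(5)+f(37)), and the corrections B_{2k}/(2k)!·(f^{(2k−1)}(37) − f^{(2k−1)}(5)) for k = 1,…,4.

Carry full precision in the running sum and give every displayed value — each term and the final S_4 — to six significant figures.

∫_5^37 x·e^(−x/41) dx evaluates to 372.429.
Endpoint term: (f(5) + f(37))/2 = (4.42596 + 15.0064)/2 = 9.71619.
So far: 382.145.
Order-1 term: 1/12 · (0.0395687 − 0.777241) = -0.0614727.
Running total after k=1: 382.084.
Order-2 term: −1/720 · (0.000506084 − 0.00151554) = 1.40202e-06.
Running total after k=2: 382.084.
Order-3 term: 1/30240 · (5.88120e-07 − 1.52809e-06) = -3.10836e-11.
Running total after k=3: 382.084.
Order-4 term: −1/1209600 · (5.20629e-10 − 1.28174e-09) = 6.29224e-16.

S_4 ≈ 382.084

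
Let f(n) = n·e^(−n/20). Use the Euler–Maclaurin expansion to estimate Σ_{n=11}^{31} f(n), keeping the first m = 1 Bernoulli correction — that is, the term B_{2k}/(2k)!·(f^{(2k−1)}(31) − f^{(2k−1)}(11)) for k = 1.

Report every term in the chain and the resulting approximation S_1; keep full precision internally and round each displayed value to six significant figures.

The integral term ∫_11^31 x·e^(−x/20) dx = 141.216.
Endpoint term: (f(11) + f(31))/2 = (6.34645 + 6.57969)/2 = 6.46307.
Integral + boundary = 147.679.
k=1: B_{2}/(2)! × [f^{(1)}(31) − f^{(1)}(11)] = 1/12 × (-0.116736 − 0.259627) = -0.0313637.

S_1 ≈ 147.648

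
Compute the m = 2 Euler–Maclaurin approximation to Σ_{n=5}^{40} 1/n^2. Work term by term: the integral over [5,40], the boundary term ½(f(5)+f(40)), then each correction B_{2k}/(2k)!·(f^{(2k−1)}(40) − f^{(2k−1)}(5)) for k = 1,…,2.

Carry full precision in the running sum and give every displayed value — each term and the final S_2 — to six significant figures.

S_2 ≈ 0.196633

Integral: ∫_5^40 1/x^2 dx = 0.175000.
Boundary: ½(f(5) + f(40)) = ½(0.0400000 + 0.000625000) = 0.0203125.
Running total after boundary: 0.195312.
k=1: B_{2}/(2)! × [f^{(1)}(40) − f^{(1)}(5)] = 1/12 × (-3.12500e-05 − (-0.0160000)) = 0.00133073.
Running total after k=1: 0.196643.
k=2: B_{4}/(4)! × [f^{(3)}(40) − f^{(3)}(5)] = −1/720 × (-2.34375e-07 − (-0.00768000)) = -1.06663e-05.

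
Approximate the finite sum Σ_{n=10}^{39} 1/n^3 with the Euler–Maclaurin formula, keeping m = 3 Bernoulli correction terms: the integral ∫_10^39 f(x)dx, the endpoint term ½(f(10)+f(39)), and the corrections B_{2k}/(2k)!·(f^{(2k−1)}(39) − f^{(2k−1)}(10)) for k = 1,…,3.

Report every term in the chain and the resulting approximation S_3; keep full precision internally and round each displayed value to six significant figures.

S_3 ≈ 0.00520451

Integral: ∫_10^39 1/x^3 dx = 0.00467127.
Endpoint term: (f(10) + f(39))/2 = (0.00100000 + 1.68580e-05)/2 = 0.000508429.
Integral + boundary = 0.00517970.
Order-1 term: 1/12 · (-1.29677e-06 − (-0.000300000)) = 2.48919e-05.
After k=1: 0.00520459.
Order-2 term: −1/720 · (-1.70515e-08 − (-6.00000e-05)) = -8.33097e-08.
After k=2: 0.00520451.
Order-3 term: 1/30240 · (-4.70851e-10 − (-2.52000e-05)) = 8.33318e-10.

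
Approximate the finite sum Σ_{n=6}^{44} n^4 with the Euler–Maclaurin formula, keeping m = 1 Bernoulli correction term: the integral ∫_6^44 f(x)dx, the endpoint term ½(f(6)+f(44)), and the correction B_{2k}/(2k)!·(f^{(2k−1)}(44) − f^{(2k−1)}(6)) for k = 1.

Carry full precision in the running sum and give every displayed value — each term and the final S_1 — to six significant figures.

Integral: ∫_6^44 x^4 dx = 3.29817e+07.
Boundary: ½(f(6) + f(44)) = ½(1296.00 + 3.74810e+06) = 1.87470e+06.
So far: 3.48564e+07.
Order-1 term: 1/12 · (340736 − 864.000) = 28322.7.

S_1 ≈ 3.48847e+07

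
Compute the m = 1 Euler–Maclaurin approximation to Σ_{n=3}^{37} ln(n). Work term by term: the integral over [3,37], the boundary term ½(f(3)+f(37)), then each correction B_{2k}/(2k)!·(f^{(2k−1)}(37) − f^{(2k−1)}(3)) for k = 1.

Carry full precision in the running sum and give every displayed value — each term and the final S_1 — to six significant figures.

S_1 ≈ 98.6374

∫_3^37 ln(x) dx evaluates to 96.3081.
½[f(3) + f(37)] = ½[1.09861 + 3.61092] = 2.35477.
Running total after boundary: 98.6629.
Correction k=1: B_{2}/2! · (f^{(1)}(37) − f^{(1)}(3)) = 1/12 · (0.0270270 − 0.333333) = -0.0255255.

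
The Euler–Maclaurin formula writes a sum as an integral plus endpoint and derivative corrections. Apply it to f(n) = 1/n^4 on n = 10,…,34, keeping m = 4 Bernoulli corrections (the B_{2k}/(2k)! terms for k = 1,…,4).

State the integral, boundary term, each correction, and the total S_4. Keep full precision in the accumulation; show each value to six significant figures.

The integral term ∫_10^34 1/x^4 dx = 0.000324852.
½[f(10) + f(34)] = ½[0.000100000 + 7.48315e-07] = 5.03742e-05.
So far: 0.000375227.
Order-1 term: 1/12 · (-8.80370e-08 − (-4.00000e-05)) = 3.32600e-06.
Running total after k=1: 0.000378553.
Order-2 term: −1/720 · (-2.28470e-09 − (-1.20000e-05)) = -1.66635e-08.
Running total after k=2: 0.000378536.
Order-3 term: 1/30240 · (-1.10677e-10 − (-6.72000e-06)) = 2.22219e-10.
Running total after k=3: 0.000378536.
Order-4 term: −1/1209600 · (-8.61675e-12 − (-6.04800e-06)) = -4.99999e-12.

S_4 ≈ 0.000378536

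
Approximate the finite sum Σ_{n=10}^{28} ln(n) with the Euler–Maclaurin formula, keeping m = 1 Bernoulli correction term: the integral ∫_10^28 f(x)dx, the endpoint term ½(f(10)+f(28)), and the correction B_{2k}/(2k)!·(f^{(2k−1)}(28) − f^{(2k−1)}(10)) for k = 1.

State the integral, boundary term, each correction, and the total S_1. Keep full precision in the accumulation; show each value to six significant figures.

The integral term ∫_10^28 ln(x) dx = 52.2759.
½[f(10) + f(28)] = ½[2.30259 + 3.33220] = 2.81739.
Integral + boundary = 55.0933.
Order-1 term: 1/12 · (0.0357143 − 0.100000) = -0.00535714.

S_1 ≈ 55.0879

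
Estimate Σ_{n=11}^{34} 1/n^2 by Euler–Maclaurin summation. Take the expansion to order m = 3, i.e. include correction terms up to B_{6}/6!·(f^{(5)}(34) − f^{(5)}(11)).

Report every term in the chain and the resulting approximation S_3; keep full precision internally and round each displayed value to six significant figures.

The integral term ∫_11^34 1/x^2 dx = 0.0614973.
½[f(11) + f(34)] = ½[0.00826446 + 0.000865052] = 0.00456476.
Running total after boundary: 0.0660621.
Correction k=1: B_{2}/2! · (f^{(1)}(34) − f^{(1)}(11)) = 1/12 · (-5.08854e-05 − (-0.00150263)) = 0.000120979.
After k=1: 0.0661831.
Correction k=2: B_{4}/4! · (f^{(3)}(34) − f^{(3)}(11)) = −1/720 · (-5.28222e-07 − (-0.000149021)) = -2.06240e-07.
After k=2: 0.0661829.
Correction k=3: B_{6}/6! · (f^{(5)}(34) − f^{(5)}(11)) = 1/30240 · (-1.37082e-08 − (-3.69474e-05)) = 1.22135e-09.

S_3 ≈ 0.0661829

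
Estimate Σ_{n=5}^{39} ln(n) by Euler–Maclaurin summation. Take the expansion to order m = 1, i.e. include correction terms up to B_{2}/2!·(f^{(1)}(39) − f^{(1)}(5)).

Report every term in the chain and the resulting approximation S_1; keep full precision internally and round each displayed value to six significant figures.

S_1 ≈ 103.454

Integral: ∫_5^39 ln(x) dx = 100.832.
Endpoint term: (f(5) + f(39))/2 = (1.60944 + 3.66356)/2 = 2.63650.
Integral + boundary = 103.468.
k=1: B_{2}/(2)! × [f^{(1)}(39) − f^{(1)}(5)] = 1/12 × (0.0256410 − 0.200000) = -0.0145299.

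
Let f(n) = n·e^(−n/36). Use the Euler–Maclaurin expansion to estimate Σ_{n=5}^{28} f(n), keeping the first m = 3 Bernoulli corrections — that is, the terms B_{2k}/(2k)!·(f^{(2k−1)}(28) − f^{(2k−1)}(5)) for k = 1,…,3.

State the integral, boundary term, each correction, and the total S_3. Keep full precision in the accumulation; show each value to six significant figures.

Integral: ∫_5^28 x·e^(−x/36) dx = 226.082.
½[f(5) + f(28)] = ½[4.35162 + 12.8639] = 8.60777.
Running total after boundary: 234.690.
Order-1 term: 1/12 · (0.102095 − 0.749446) = -0.0539460.
Partial sum through k=1: 234.636.
Order-2 term: −1/720 · (0.000787767 − 0.00192137) = 1.57445e-06.
Partial sum through k=2: 234.636.
Order-3 term: 1/30240 · (1.15491e-06 − 2.51888e-06) = -4.51049e-11.

S_3 ≈ 234.636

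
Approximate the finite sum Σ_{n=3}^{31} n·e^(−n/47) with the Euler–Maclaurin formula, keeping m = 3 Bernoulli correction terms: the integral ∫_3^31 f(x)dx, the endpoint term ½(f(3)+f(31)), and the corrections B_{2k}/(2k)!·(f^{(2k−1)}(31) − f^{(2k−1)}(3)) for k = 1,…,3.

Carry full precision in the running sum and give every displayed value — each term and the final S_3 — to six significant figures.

S_3 ≈ 318.467

Integral: ∫_3^31 x·e^(−x/47) dx = 309.104.
Boundary: ½(f(3) + f(31)) = ½(2.81449 + 16.0292) = 9.42185.
Running total after boundary: 318.525.
Correction k=1: B_{2}/2! · (f^{(1)}(31) − f^{(1)}(3)) = 1/12 · (0.176024 − 0.878282) = -0.0585215.
Partial sum through k=1: 318.467.
Correction k=2: B_{4}/4! · (f^{(3)}(31) − f^{(3)}(3)) = −1/720 · (0.000547835 − 0.00124699) = 9.71055e-07.
Partial sum through k=2: 318.467.
Correction k=3: B_{6}/6! · (f^{(5)}(31) − f^{(5)}(3)) = 1/30240 · (4.59930e-07 − 9.49025e-07) = -1.61738e-11.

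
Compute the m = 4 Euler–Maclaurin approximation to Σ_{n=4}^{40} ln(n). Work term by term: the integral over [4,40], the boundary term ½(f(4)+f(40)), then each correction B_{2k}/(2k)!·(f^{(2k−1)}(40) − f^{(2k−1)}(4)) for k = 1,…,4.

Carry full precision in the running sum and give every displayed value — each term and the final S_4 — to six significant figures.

Integral: ∫_4^40 ln(x) dx = 106.010.
½[f(4) + f(40)] = ½[1.38629 + 3.68888] = 2.53759.
Running total after boundary: 108.548.
Order-1 term: 1/12 · (0.0250000 − 0.250000) = -0.0187500.
After k=1: 108.529.
Order-2 term: −1/720 · (3.12500e-05 − 0.0312500) = 4.33594e-05.
After k=2: 108.529.
Order-3 term: 1/30240 · (2.34375e-07 − 0.0234375) = -7.75042e-07.
After k=3: 108.529.
Order-4 term: −1/1209600 · (4.39453e-09 − 0.0439453) = 3.63304e-08.

S_4 ≈ 108.529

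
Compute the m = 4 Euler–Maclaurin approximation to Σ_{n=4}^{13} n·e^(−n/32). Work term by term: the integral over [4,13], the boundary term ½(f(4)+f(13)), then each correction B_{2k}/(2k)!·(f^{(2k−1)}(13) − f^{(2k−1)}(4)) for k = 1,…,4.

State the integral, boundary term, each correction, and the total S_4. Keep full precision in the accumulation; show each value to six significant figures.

S_4 ≈ 63.4532

∫_4^13 x·e^(−x/32) dx evaluates to 57.3896.
Endpoint term: (f(4) + f(13))/2 = (3.52999 + 8.65987)/2 = 6.09493.
So far: 63.4846.
Correction k=1: B_{2}/2! · (f^{(1)}(13) − f^{(1)}(4)) = 1/12 · (0.395523 − 0.772185) = -0.0313885.
After k=1: 63.4532.
Correction k=2: B_{4}/4! · (f^{(3)}(13) − f^{(3)}(4)) = −1/720 · (0.00168731 − 0.00247771) = 1.09778e-06.
After k=2: 63.4532.
Correction k=3: B_{6}/6! · (f^{(5)}(13) − f^{(5)}(4)) = 1/30240 · (2.91834e-06 − 4.10287e-06) = -3.91711e-11.
After k=3: 63.4532.
Correction k=4: B_{8}/8! · (f^{(7)}(13) − f^{(7)}(4)) = −1/1209600 · (4.09073e-09 − 5.65049e-09) = 1.28949e-15.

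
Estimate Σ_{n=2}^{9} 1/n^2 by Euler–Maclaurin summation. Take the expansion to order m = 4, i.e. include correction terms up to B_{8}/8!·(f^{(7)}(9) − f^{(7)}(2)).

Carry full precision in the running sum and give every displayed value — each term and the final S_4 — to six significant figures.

S_4 ≈ 0.539746

The integral term ∫_2^9 1/x^2 dx = 0.388889.
Endpoint term: (f(2) + f(9))/2 = (0.250000 + 0.0123457)/2 = 0.131173.
Integral + boundary = 0.520062.
Correction k=1: B_{2}/2! · (f^{(1)}(9) − f^{(1)}(2)) = 1/12 · (-0.00274348 − (-0.250000)) = 0.0206047.
After k=1: 0.540666.
Correction k=2: B_{4}/4! · (f^{(3)}(9) − f^{(3)}(2)) = −1/720 · (-0.000406442 − (-0.750000)) = -0.00104110.
After k=2: 0.539625.
Correction k=3: B_{6}/6! · (f^{(5)}(9) − f^{(5)}(2)) = 1/30240 · (-0.000150534 − (-5.62500)) = 0.000186007.
After k=3: 0.539811.
Correction k=4: B_{8}/8! · (f^{(7)}(9) − f^{(7)}(2)) = −1/1209600 · (-0.000104073 − (-78.7500)) = -6.51041e-05.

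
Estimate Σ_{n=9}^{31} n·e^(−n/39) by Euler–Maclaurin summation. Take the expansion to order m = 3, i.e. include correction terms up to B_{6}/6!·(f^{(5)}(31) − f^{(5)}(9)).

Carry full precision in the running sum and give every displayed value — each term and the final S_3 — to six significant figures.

S_3 ≈ 263.778

The integral term ∫_9^31 x·e^(−x/39) dx = 253.248.
Boundary: ½(f(9) + f(31)) = ½(7.14530 + 14.0008) = 10.5731.
Running total after boundary: 263.821.
k=1: B_{2}/(2)! × [f^{(1)}(31) − f^{(1)}(9)] = 1/12 × (0.0926439 − 0.610710) = -0.0431722.
After k=1: 263.778.
k=2: B_{4}/(4)! × [f^{(3)}(31) − f^{(3)}(9)] = −1/720 × (0.000654781 − 0.00144547) = 1.09817e-06.
After k=2: 263.778.
k=3: B_{6}/(6)! × [f^{(5)}(31) − f^{(5)}(9)] = 1/30240 × (8.20942e-07 − 1.63670e-06) = -2.69760e-11.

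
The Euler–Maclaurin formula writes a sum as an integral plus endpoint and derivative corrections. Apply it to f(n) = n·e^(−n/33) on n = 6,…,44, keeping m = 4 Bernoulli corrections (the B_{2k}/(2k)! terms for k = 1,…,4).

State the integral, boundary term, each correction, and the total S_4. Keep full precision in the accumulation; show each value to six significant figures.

S_4 ≈ 411.476

∫_6^44 x·e^(−x/33) dx evaluates to 403.240.
½[f(6) + f(44)] = ½[5.00252 + 11.5983] = 8.30040.
Integral + boundary = 411.540.
Correction k=1: B_{2}/2! · (f^{(1)}(44) − f^{(1)}(6)) = 1/12 · (-0.0878657 − 0.682161) = -0.0641689.
Partial sum through k=1: 411.476.
Correction k=2: B_{4}/4! · (f^{(3)}(44) − f^{(3)}(6)) = −1/720 · (0.000403424 − 0.00215764) = 2.43641e-06.
Partial sum through k=2: 411.476.
Correction k=3: B_{6}/6! · (f^{(5)}(44) − f^{(5)}(6)) = 1/30240 · (8.14998e-07 − 3.38739e-06) = -8.50658e-11.
Partial sum through k=3: 411.476.
Correction k=4: B_{8}/8! · (f^{(7)}(44) − f^{(7)}(6)) = −1/1209600 · (1.15660e-09 − 4.40172e-09) = 2.68280e-15.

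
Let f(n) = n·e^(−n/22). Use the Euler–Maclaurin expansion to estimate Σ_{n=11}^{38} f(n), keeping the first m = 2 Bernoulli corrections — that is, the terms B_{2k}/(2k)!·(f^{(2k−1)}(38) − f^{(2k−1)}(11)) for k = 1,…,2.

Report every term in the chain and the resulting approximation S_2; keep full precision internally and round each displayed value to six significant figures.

The integral term ∫_11^38 x·e^(−x/22) dx = 205.687.
½[f(11) + f(38)] = ½[6.67184 + 6.75521] = 6.71352.
So far: 212.400.
k=1: B_{2}/(2)! × [f^{(1)}(38) − f^{(1)}(11)] = 1/12 × (-0.129286 − 0.303265) = -0.0360460.
After k=1: 212.364.
k=2: B_{4}/(4)! × [f^{(3)}(38) − f^{(3)}(11)] = −1/720 × (0.000467461 − 0.00313291) = 3.70201e-06.

S_2 ≈ 212.364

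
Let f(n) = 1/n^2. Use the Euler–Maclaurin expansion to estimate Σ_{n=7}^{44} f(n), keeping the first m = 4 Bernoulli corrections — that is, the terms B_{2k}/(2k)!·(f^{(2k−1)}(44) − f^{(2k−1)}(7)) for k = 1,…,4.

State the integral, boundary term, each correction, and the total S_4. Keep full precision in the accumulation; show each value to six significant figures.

The integral term ∫_7^44 1/x^2 dx = 0.120130.
Boundary: ½(f(7) + f(44)) = ½(0.0204082 + 0.000516529) = 0.0104623.
Running total after boundary: 0.130592.
k=1: B_{2}/(2)! × [f^{(1)}(44) − f^{(1)}(7)] = 1/12 × (-2.34786e-05 − (-0.00583090)) = 0.000483952.
Partial sum through k=1: 0.131076.
k=2: B_{4}/(4)! × [f^{(3)}(44) − f^{(3)}(7)] = −1/720 × (-1.45528e-07 − (-0.00142798)) = -1.98310e-06.
Partial sum through k=2: 0.131074.
k=3: B_{6}/(6)! × [f^{(5)}(44) − f^{(5)}(7)] = 1/30240 × (-2.25509e-09 − (-0.000874271)) = 2.89110e-08.
Partial sum through k=3: 0.131074.
k=4: B_{8}/(8)! × [f^{(7)}(44) − f^{(7)}(7)] = −1/1209600 × (-6.52299e-11 − (-0.000999167)) = -8.26031e-10.

S_4 ≈ 0.131074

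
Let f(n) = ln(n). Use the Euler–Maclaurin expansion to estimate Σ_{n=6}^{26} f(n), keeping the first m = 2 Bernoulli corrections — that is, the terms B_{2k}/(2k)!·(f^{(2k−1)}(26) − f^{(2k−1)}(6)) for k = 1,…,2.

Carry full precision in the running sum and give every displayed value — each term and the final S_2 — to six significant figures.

∫_6^26 ln(x) dx evaluates to 53.9600.
½[f(6) + f(26)] = ½[1.79176 + 3.25810] = 2.52493.
Running total after boundary: 56.4849.
k=1: B_{2}/(2)! × [f^{(1)}(26) − f^{(1)}(6)] = 1/12 × (0.0384615 − 0.166667) = -0.0106838.
After k=1: 56.4742.
k=2: B_{4}/(4)! × [f^{(3)}(26) − f^{(3)}(6)] = −1/720 × (0.000113792 − 0.00925926) = 1.27020e-05.

S_2 ≈ 56.4742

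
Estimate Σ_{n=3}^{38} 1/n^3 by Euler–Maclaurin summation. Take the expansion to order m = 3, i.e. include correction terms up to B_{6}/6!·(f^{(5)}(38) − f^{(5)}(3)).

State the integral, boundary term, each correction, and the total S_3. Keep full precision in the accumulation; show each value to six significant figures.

S_3 ≈ 0.0767216

∫_3^38 1/x^3 dx evaluates to 0.0552093.
Boundary: ½(f(3) + f(38)) = ½(0.0370370 + 1.82242e-05) = 0.0185276.
Integral + boundary = 0.0737369.
Correction k=1: B_{2}/2! · (f^{(1)}(38) − f^{(1)}(3)) = 1/12 · (-1.43876e-06 − (-0.0370370)) = 0.00308630.
Running total after k=1: 0.0768232.
Correction k=2: B_{4}/4! · (f^{(3)}(38) − f^{(3)}(3)) = −1/720 · (-1.99274e-08 − (-0.0823045)) = -0.000114312.
Running total after k=2: 0.0767089.
Correction k=3: B_{6}/6! · (f^{(5)}(38) − f^{(5)}(3)) = 1/30240 · (-5.79605e-10 − (-0.384088)) = 1.27013e-05.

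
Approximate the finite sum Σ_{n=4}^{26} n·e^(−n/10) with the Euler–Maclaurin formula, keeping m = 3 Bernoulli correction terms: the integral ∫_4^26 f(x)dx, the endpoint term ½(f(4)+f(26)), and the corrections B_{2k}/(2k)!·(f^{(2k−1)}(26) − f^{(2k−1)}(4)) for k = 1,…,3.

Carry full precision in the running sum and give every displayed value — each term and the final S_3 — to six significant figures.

Integral: ∫_4^26 x·e^(−x/10) dx = 67.1063.
Boundary: ½(f(4) + f(26)) = ½(2.68128 + 1.93111) = 2.30620.
So far: 69.4125.
Correction k=1: B_{2}/2! · (f^{(1)}(26) − f^{(1)}(4)) = 1/12 · (-0.118838 − 0.402192) = -0.0434191.
Partial sum through k=1: 69.3691.
Correction k=2: B_{4}/4! · (f^{(3)}(26) − f^{(3)}(4)) = −1/720 · (0.000297094 − 0.0174283) = 2.37934e-05.
Partial sum through k=2: 69.3691.
Correction k=3: B_{6}/6! · (f^{(5)}(26) − f^{(5)}(4)) = 1/30240 · (1.78257e-05 − 0.000308347) = -9.60719e-09.

S_3 ≈ 69.3691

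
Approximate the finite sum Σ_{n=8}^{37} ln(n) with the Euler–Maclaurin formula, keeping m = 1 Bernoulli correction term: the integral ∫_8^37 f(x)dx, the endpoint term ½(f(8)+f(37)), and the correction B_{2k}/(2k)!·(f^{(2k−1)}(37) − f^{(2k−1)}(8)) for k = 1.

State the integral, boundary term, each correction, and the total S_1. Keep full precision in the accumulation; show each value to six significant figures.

Integral: ∫_8^37 ln(x) dx = 87.9684.
Boundary: ½(f(8) + f(37)) = ½(2.07944 + 3.61092) = 2.84518.
Running total after boundary: 90.8136.
Order-1 term: 1/12 · (0.0270270 − 0.125000) = -0.00816441.

S_1 ≈ 90.8054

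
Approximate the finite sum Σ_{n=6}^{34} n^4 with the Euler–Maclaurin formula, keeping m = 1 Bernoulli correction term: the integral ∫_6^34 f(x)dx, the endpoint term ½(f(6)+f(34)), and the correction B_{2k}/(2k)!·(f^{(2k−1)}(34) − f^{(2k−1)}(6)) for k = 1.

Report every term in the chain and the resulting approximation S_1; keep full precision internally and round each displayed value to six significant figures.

S_1 ≈ 9.76737e+06

∫_6^34 x^4 dx evaluates to 9.08553e+06.
Endpoint term: (f(6) + f(34))/2 = (1296.00 + 1.33634e+06)/2 = 668816.
Running total after boundary: 9.75435e+06.
k=1: B_{2}/(2)! × [f^{(1)}(34) − f^{(1)}(6)] = 1/12 × (157216 − 864.000) = 13029.3.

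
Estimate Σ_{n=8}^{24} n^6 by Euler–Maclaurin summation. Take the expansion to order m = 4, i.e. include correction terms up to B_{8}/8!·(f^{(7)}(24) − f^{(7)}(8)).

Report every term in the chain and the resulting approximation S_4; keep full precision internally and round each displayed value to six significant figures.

S_4 ≈ 7.54556e+08

∫_8^24 x^6 dx evaluates to 6.54911e+08.
½[f(8) + f(24)] = ½[262144 + 1.91103e+08] = 9.56826e+07.
So far: 7.50593e+08.
Order-1 term: 1/12 · (4.77757e+07 − 196608) = 3.96493e+06.
Partial sum through k=1: 7.54558e+08.
Order-2 term: −1/720 · (1.65888e+06 − 61440.0) = -2218.67.
Partial sum through k=2: 7.54556e+08.
Order-3 term: 1/30240 · (17280.0 − 5760.00) = 0.380952.
Partial sum through k=3: 7.54556e+08.
Order-4 term: −1/1209600 · (0.00000 − 0.00000) = 0.00000.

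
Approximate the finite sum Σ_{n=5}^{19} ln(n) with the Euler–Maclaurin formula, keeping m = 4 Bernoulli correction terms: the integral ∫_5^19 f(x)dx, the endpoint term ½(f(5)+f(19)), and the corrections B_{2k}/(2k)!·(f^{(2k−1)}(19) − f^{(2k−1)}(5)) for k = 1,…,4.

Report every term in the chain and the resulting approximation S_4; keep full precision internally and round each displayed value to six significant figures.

S_4 ≈ 36.1618

∫_5^19 ln(x) dx evaluates to 33.8972.
Endpoint term: (f(5) + f(19))/2 = (1.60944 + 2.94444)/2 = 2.27694.
Integral + boundary = 36.1741.
Correction k=1: B_{2}/2! · (f^{(1)}(19) − f^{(1)}(5)) = 1/12 · (0.0526316 − 0.200000) = -0.0122807.
After k=1: 36.1618.
Correction k=2: B_{4}/4! · (f^{(3)}(19) − f^{(3)}(5)) = −1/720 · (0.000291588 − 0.0160000) = 2.18172e-05.
After k=2: 36.1618.
Correction k=3: B_{6}/6! · (f^{(5)}(19) − f^{(5)}(5)) = 1/30240 · (9.69267e-06 − 0.00768000) = -2.53648e-07.
After k=3: 36.1618.
Correction k=4: B_{8}/8! · (f^{(7)}(19) − f^{(7)}(5)) = −1/1209600 · (8.05485e-07 − 0.00921600) = 7.61838e-09.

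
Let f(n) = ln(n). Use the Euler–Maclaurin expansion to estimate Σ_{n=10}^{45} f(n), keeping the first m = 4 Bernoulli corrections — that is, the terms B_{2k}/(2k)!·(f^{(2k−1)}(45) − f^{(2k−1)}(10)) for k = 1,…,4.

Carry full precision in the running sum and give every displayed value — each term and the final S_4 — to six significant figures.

S_4 ≈ 116.322

The integral term ∫_10^45 ln(x) dx = 113.274.
Endpoint term: (f(10) + f(45))/2 = (2.30259 + 3.80666)/2 = 3.05462.
Running total after boundary: 116.329.
Correction k=1: B_{2}/2! · (f^{(1)}(45) − f^{(1)}(10)) = 1/12 · (0.0222222 − 0.100000) = -0.00648148.
Partial sum through k=1: 116.322.
Correction k=2: B_{4}/4! · (f^{(3)}(45) − f^{(3)}(10)) = −1/720 · (2.19479e-05 − 0.00200000) = 2.74729e-06.
Partial sum through k=2: 116.322.
Correction k=3: B_{6}/6! · (f^{(5)}(45) − f^{(5)}(10)) = 1/30240 · (1.30061e-07 − 0.000240000) = -7.93221e-09.
Partial sum through k=3: 116.322.
Correction k=4: B_{8}/8! · (f^{(7)}(45) − f^{(7)}(10)) = −1/1209600 · (1.92684e-09 − 7.20000e-05) = 5.95222e-11.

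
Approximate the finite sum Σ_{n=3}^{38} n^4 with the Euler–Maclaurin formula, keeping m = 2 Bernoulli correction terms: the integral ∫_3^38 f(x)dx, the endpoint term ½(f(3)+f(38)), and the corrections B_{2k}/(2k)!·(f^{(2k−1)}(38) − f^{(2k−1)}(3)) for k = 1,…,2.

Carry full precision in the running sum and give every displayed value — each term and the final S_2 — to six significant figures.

S_2 ≈ 1.69079e+07

Integral: ∫_3^38 x^4 dx = 1.58470e+07.
Boundary: ½(f(3) + f(38)) = ½(81.0000 + 2.08514e+06) = 1.04261e+06.
So far: 1.68896e+07.
Order-1 term: 1/12 · (219488 − 108.000) = 18281.7.
After k=1: 1.69079e+07.
Order-2 term: −1/720 · (912.000 − 72.0000) = -1.16667.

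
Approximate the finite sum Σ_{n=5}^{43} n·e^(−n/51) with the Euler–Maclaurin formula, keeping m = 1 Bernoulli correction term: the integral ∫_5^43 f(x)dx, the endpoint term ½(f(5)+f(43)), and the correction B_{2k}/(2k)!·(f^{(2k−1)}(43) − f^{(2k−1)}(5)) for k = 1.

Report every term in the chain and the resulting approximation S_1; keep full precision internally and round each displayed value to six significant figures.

S_1 ≈ 537.607

The integral term ∫_5^43 x·e^(−x/51) dx = 526.150.
Boundary: ½(f(5) + f(43)) = ½(4.53307 + 18.5054) = 11.5192.
So far: 537.669.
k=1: B_{2}/(2)! × [f^{(1)}(43) − f^{(1)}(5)] = 1/12 × (0.0675072 − 0.817730) = -0.0625185.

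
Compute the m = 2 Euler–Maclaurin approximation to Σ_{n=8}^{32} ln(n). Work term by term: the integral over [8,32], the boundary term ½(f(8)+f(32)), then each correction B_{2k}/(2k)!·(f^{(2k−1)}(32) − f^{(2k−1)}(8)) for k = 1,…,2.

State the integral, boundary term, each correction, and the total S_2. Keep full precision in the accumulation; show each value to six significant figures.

S_2 ≈ 73.0328

∫_8^32 ln(x) dx evaluates to 70.2680.
Boundary: ½(f(8) + f(32)) = ½(2.07944 + 3.46574) = 2.77259.
Running total after boundary: 73.0406.
k=1: B_{2}/(2)! × [f^{(1)}(32) − f^{(1)}(8)] = 1/12 × (0.0312500 − 0.125000) = -0.00781250.
Partial sum through k=1: 73.0328.
k=2: B_{4}/(4)! × [f^{(3)}(32) − f^{(3)}(8)] = −1/720 × (6.10352e-05 − 0.00390625) = 5.34058e-06.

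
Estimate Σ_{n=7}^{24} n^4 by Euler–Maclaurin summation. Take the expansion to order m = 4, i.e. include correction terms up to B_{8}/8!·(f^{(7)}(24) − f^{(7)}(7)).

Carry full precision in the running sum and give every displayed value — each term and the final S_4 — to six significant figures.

S_4 ≈ 1.76074e+06

Integral: ∫_7^24 x^4 dx = 1.58916e+06.
Endpoint term: (f(7) + f(24))/2 = (2401.00 + 331776)/2 = 167088.
Running total after boundary: 1.75625e+06.
Correction k=1: B_{2}/2! · (f^{(1)}(24) − f^{(1)}(7)) = 1/12 · (55296.0 − 1372.00) = 4493.67.
After k=1: 1.76075e+06.
Correction k=2: B_{4}/4! · (f^{(3)}(24) − f^{(3)}(7)) = −1/720 · (576.000 − 168.000) = -0.566667.
After k=2: 1.76074e+06.
Correction k=3: B_{6}/6! · (f^{(5)}(24) − f^{(5)}(7)) = 1/30240 · (0.00000 − 0.00000) = 0.00000.
After k=3: 1.76074e+06.
Correction k=4: B_{8}/8! · (f^{(7)}(24) − f^{(7)}(7)) = −1/1209600 · (0.00000 − 0.00000) = 0.00000.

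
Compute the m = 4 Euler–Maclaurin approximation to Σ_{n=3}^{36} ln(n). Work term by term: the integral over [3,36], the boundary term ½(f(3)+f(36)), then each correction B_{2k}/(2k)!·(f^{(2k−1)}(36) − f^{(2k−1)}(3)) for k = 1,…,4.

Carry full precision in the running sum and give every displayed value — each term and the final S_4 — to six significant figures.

∫_3^36 ln(x) dx evaluates to 92.7108.
½[f(3) + f(36)] = ½[1.09861 + 3.58352] = 2.34107.
Integral + boundary = 95.0519.
Order-1 term: 1/12 · (0.0277778 − 0.333333) = -0.0254630.
After k=1: 95.0264.
Order-2 term: −1/720 · (4.28669e-05 − 0.0740741) = 0.000102821.
After k=2: 95.0266.
Order-3 term: 1/30240 · (3.96916e-07 − 0.0987654) = -3.26604e-06.
After k=3: 95.0265.
Order-4 term: −1/1209600 · (9.18787e-09 − 0.329218) = 2.72171e-07.

S_4 ≈ 95.0265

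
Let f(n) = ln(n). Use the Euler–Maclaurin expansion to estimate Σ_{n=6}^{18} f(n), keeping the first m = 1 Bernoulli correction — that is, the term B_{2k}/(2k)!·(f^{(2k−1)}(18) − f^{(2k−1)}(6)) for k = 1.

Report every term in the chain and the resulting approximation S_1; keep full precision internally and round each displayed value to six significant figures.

S_1 ≈ 31.6079

Integral: ∫_6^18 ln(x) dx = 29.2761.
Endpoint term: (f(6) + f(18))/2 = (1.79176 + 2.89037)/2 = 2.34107.
Running total after boundary: 31.6172.
Order-1 term: 1/12 · (0.0555556 − 0.166667) = -0.00925926.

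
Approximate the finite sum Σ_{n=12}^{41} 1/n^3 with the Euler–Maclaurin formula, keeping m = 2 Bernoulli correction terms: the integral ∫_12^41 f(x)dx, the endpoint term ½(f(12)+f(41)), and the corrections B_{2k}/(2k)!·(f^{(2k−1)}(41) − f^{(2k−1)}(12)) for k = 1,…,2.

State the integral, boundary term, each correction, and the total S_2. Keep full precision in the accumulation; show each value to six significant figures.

∫_12^41 1/x^3 dx evaluates to 0.00317478.
Endpoint term: (f(12) + f(41))/2 = (0.000578704 + 1.45094e-05)/2 = 0.000296607.
So far: 0.00347139.
k=1: B_{2}/(2)! × [f^{(1)}(41) − f^{(1)}(12)] = 1/12 × (-1.06166e-06 − (-0.000144676)) = 1.19679e-05.
After k=1: 0.00348335.
k=2: B_{4}/(4)! × [f^{(3)}(41) − f^{(3)}(12)] = −1/720 × (-1.26313e-08 − (-2.00939e-05)) = -2.78906e-08.

S_2 ≈ 0.00348333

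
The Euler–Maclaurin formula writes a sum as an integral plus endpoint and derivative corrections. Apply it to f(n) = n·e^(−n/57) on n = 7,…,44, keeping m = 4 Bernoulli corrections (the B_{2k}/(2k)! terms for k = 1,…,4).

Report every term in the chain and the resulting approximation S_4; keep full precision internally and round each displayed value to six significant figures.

S_4 ≈ 579.196

Integral: ∫_7^44 x·e^(−x/57) dx = 565.989.
Boundary: ½(f(7) + f(44)) = ½(6.19104 + 20.3333) = 13.2622.
Integral + boundary = 579.251.
Correction k=1: B_{2}/2! · (f^{(1)}(44) − f^{(1)}(7)) = 1/12 · (0.105396 − 0.775820) = -0.0558686.
Partial sum through k=1: 579.196.
Correction k=2: B_{4}/4! · (f^{(3)}(44) − f^{(3)}(7)) = −1/720 · (0.000316909 − 0.000783222) = 6.47657e-07.
Partial sum through k=2: 579.196.
Correction k=3: B_{6}/6! · (f^{(5)}(44) − f^{(5)}(7)) = 1/30240 · (1.85096e-07 − 4.08636e-07) = -7.39217e-12.
Partial sum through k=3: 579.196.
Correction k=4: B_{8}/8! · (f^{(7)}(44) − f^{(7)}(7)) = −1/1209600 · (8.39188e-11 − 1.77349e-10) = 7.72402e-17.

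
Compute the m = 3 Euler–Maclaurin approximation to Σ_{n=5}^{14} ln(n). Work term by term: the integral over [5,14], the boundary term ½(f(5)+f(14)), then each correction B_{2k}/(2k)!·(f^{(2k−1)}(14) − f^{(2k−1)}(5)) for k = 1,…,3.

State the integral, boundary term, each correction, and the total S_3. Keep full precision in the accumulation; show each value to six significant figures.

S_3 ≈ 22.0132

The integral term ∫_5^14 ln(x) dx = 19.8996.
Boundary: ½(f(5) + f(14)) = ½(1.60944 + 2.63906) = 2.12425.
So far: 22.0239.
Order-1 term: 1/12 · (0.0714286 − 0.200000) = -0.0107143.
Partial sum through k=1: 22.0131.
Order-2 term: −1/720 · (0.000728863 − 0.0160000) = 2.12099e-05.
Partial sum through k=2: 22.0132.
Order-3 term: 1/30240 · (4.46243e-05 − 0.00768000) = -2.52493e-07.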